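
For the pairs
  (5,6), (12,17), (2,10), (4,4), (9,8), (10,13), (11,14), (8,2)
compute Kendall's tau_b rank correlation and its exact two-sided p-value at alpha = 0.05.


Step 1: Enumerate the 28 unordered pairs (i,j) with i<j and classify each by sign(x_j-x_i) * sign(y_j-y_i).
  (1,2):dx=+7,dy=+11->C; (1,3):dx=-3,dy=+4->D; (1,4):dx=-1,dy=-2->C; (1,5):dx=+4,dy=+2->C
  (1,6):dx=+5,dy=+7->C; (1,7):dx=+6,dy=+8->C; (1,8):dx=+3,dy=-4->D; (2,3):dx=-10,dy=-7->C
  (2,4):dx=-8,dy=-13->C; (2,5):dx=-3,dy=-9->C; (2,6):dx=-2,dy=-4->C; (2,7):dx=-1,dy=-3->C
  (2,8):dx=-4,dy=-15->C; (3,4):dx=+2,dy=-6->D; (3,5):dx=+7,dy=-2->D; (3,6):dx=+8,dy=+3->C
  (3,7):dx=+9,dy=+4->C; (3,8):dx=+6,dy=-8->D; (4,5):dx=+5,dy=+4->C; (4,6):dx=+6,dy=+9->C
  (4,7):dx=+7,dy=+10->C; (4,8):dx=+4,dy=-2->D; (5,6):dx=+1,dy=+5->C; (5,7):dx=+2,dy=+6->C
  (5,8):dx=-1,dy=-6->C; (6,7):dx=+1,dy=+1->C; (6,8):dx=-2,dy=-11->C; (7,8):dx=-3,dy=-12->C
Step 2: C = 22, D = 6, total pairs = 28.
Step 3: tau = (C - D)/(n(n-1)/2) = (22 - 6)/28 = 0.571429.
Step 4: Exact two-sided p-value (enumerate n! = 40320 permutations of y under H0): p = 0.061012.
Step 5: alpha = 0.05. fail to reject H0.

tau_b = 0.5714 (C=22, D=6), p = 0.061012, fail to reject H0.


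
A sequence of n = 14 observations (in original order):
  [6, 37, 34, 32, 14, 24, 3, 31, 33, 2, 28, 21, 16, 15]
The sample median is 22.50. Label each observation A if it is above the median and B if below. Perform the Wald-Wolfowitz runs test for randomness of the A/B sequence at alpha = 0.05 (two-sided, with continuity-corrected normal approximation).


Step 1: Compute median = 22.50; label A = above, B = below.
Labels in order: BAAABABAABABBB  (n_A = 7, n_B = 7)
Step 2: Count runs R = 9.
Step 3: Under H0 (random ordering), E[R] = 2*n_A*n_B/(n_A+n_B) + 1 = 2*7*7/14 + 1 = 8.0000.
        Var[R] = 2*n_A*n_B*(2*n_A*n_B - n_A - n_B) / ((n_A+n_B)^2 * (n_A+n_B-1)) = 8232/2548 = 3.2308.
        SD[R] = 1.7974.
Step 4: Continuity-corrected z = (R - 0.5 - E[R]) / SD[R] = (9 - 0.5 - 8.0000) / 1.7974 = 0.2782.
Step 5: Two-sided p-value via normal approximation = 2*(1 - Phi(|z|)) = 0.780879.
Step 6: alpha = 0.05. fail to reject H0.

R = 9, z = 0.2782, p = 0.780879, fail to reject H0.


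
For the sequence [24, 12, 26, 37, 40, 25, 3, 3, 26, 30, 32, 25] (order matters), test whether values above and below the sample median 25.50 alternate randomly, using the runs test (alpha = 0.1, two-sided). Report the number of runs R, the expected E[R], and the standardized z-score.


Step 1: Compute median = 25.50; label A = above, B = below.
Labels in order: BBAAABBBAAAB  (n_A = 6, n_B = 6)
Step 2: Count runs R = 5.
Step 3: Under H0 (random ordering), E[R] = 2*n_A*n_B/(n_A+n_B) + 1 = 2*6*6/12 + 1 = 7.0000.
        Var[R] = 2*n_A*n_B*(2*n_A*n_B - n_A - n_B) / ((n_A+n_B)^2 * (n_A+n_B-1)) = 4320/1584 = 2.7273.
        SD[R] = 1.6514.
Step 4: Continuity-corrected z = (R + 0.5 - E[R]) / SD[R] = (5 + 0.5 - 7.0000) / 1.6514 = -0.9083.
Step 5: Two-sided p-value via normal approximation = 2*(1 - Phi(|z|)) = 0.363722.
Step 6: alpha = 0.1. fail to reject H0.

R = 5, z = -0.9083, p = 0.363722, fail to reject H0.


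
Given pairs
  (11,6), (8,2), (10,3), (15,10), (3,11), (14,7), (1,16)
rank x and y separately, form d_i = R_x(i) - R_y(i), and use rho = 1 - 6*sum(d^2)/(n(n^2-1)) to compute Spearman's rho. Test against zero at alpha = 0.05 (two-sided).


Step 1: Rank x and y separately (midranks; no ties here).
rank(x): 11->5, 8->3, 10->4, 15->7, 3->2, 14->6, 1->1
rank(y): 6->3, 2->1, 3->2, 10->5, 11->6, 7->4, 16->7
Step 2: d_i = R_x(i) - R_y(i); compute d_i^2.
  (5-3)^2=4, (3-1)^2=4, (4-2)^2=4, (7-5)^2=4, (2-6)^2=16, (6-4)^2=4, (1-7)^2=36
sum(d^2) = 72.
Step 3: rho = 1 - 6*72 / (7*(7^2 - 1)) = 1 - 432/336 = -0.285714.
Step 4: Under H0, t = rho * sqrt((n-2)/(1-rho^2)) = -0.6667 ~ t(5).
Step 5: Two-sided p-value from the t-distribution with 5 df = 0.534509.
Step 6: alpha = 0.05. fail to reject H0.

rho = -0.2857, p = 0.534509, fail to reject H0 at alpha = 0.05.


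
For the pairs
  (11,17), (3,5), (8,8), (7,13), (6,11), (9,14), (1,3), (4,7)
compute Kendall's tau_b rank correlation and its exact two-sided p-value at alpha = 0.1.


Step 1: Enumerate the 28 unordered pairs (i,j) with i<j and classify each by sign(x_j-x_i) * sign(y_j-y_i).
  (1,2):dx=-8,dy=-12->C; (1,3):dx=-3,dy=-9->C; (1,4):dx=-4,dy=-4->C; (1,5):dx=-5,dy=-6->C
  (1,6):dx=-2,dy=-3->C; (1,7):dx=-10,dy=-14->C; (1,8):dx=-7,dy=-10->C; (2,3):dx=+5,dy=+3->C
  (2,4):dx=+4,dy=+8->C; (2,5):dx=+3,dy=+6->C; (2,6):dx=+6,dy=+9->C; (2,7):dx=-2,dy=-2->C
  (2,8):dx=+1,dy=+2->C; (3,4):dx=-1,dy=+5->D; (3,5):dx=-2,dy=+3->D; (3,6):dx=+1,dy=+6->C
  (3,7):dx=-7,dy=-5->C; (3,8):dx=-4,dy=-1->C; (4,5):dx=-1,dy=-2->C; (4,6):dx=+2,dy=+1->C
  (4,7):dx=-6,dy=-10->C; (4,8):dx=-3,dy=-6->C; (5,6):dx=+3,dy=+3->C; (5,7):dx=-5,dy=-8->C
  (5,8):dx=-2,dy=-4->C; (6,7):dx=-8,dy=-11->C; (6,8):dx=-5,dy=-7->C; (7,8):dx=+3,dy=+4->C
Step 2: C = 26, D = 2, total pairs = 28.
Step 3: tau = (C - D)/(n(n-1)/2) = (26 - 2)/28 = 0.857143.
Step 4: Exact two-sided p-value (enumerate n! = 40320 permutations of y under H0): p = 0.001736.
Step 5: alpha = 0.1. reject H0.

tau_b = 0.8571 (C=26, D=2), p = 0.001736, reject H0.


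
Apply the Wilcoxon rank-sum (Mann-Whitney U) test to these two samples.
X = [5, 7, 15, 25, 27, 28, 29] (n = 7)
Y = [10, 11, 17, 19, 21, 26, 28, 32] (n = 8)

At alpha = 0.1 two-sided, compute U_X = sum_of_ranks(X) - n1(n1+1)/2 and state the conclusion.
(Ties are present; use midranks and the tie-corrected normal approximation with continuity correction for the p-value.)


Step 1: Combine and sort all 15 observations; assign midranks.
sorted (value, group): (5,X), (7,X), (10,Y), (11,Y), (15,X), (17,Y), (19,Y), (21,Y), (25,X), (26,Y), (27,X), (28,X), (28,Y), (29,X), (32,Y)
ranks: 5->1, 7->2, 10->3, 11->4, 15->5, 17->6, 19->7, 21->8, 25->9, 26->10, 27->11, 28->12.5, 28->12.5, 29->14, 32->15
Step 2: Rank sum for X: R1 = 1 + 2 + 5 + 9 + 11 + 12.5 + 14 = 54.5.
Step 3: U_X = R1 - n1(n1+1)/2 = 54.5 - 7*8/2 = 54.5 - 28 = 26.5.
       U_Y = n1*n2 - U_X = 56 - 26.5 = 29.5.
Step 4: Ties are present, so use the tie-corrected normal approximation (with continuity correction) for the p-value.
Step 5: p-value = 0.907786; compare to alpha = 0.1. fail to reject H0.

U_X = 26.5, p = 0.907786, fail to reject H0 at alpha = 0.1.


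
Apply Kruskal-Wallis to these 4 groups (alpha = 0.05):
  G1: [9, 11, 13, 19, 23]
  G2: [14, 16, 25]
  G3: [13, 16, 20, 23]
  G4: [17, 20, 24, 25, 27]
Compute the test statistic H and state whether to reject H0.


Step 1: Combine all N = 17 observations and assign midranks.
sorted (value, group, rank): (9,G1,1), (11,G1,2), (13,G1,3.5), (13,G3,3.5), (14,G2,5), (16,G2,6.5), (16,G3,6.5), (17,G4,8), (19,G1,9), (20,G3,10.5), (20,G4,10.5), (23,G1,12.5), (23,G3,12.5), (24,G4,14), (25,G2,15.5), (25,G4,15.5), (27,G4,17)
Step 2: Sum ranks within each group.
R_1 = 28 (n_1 = 5)
R_2 = 27 (n_2 = 3)
R_3 = 33 (n_3 = 4)
R_4 = 65 (n_4 = 5)
Step 3: H = 12/(N(N+1)) * sum(R_i^2/n_i) - 3(N+1)
     = 12/(17*18) * (28^2/5 + 27^2/3 + 33^2/4 + 65^2/5) - 3*18
     = 0.039216 * 1517.05 - 54
     = 5.492157.
Step 4: Ties present; correction factor C = 1 - 30/(17^3 - 17) = 0.993873. Corrected H = 5.492157 / 0.993873 = 5.526017.
Step 5: Under H0, H ~ chi^2(3); p-value = 0.137091.
Step 6: alpha = 0.05. fail to reject H0.

H = 5.5260, df = 3, p = 0.137091, fail to reject H0.


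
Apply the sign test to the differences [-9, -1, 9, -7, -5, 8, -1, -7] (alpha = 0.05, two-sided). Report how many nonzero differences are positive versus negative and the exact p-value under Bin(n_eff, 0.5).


Step 1: Discard zero differences. Original n = 8; n_eff = number of nonzero differences = 8.
Nonzero differences (with sign): -9, -1, +9, -7, -5, +8, -1, -7
Step 2: Count signs: positive = 2, negative = 6.
Step 3: Under H0: P(positive) = 0.5, so the number of positives S ~ Bin(8, 0.5).
Step 4: Two-sided exact p-value = sum of Bin(8,0.5) probabilities at or below the observed probability = 0.289062.
Step 5: alpha = 0.05. fail to reject H0.

n_eff = 8, pos = 2, neg = 6, p = 0.289062, fail to reject H0.


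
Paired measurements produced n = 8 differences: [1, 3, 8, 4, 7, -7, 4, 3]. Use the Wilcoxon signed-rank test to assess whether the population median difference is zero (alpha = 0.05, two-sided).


Step 1: Drop any zero differences (none here) and take |d_i|.
|d| = [1, 3, 8, 4, 7, 7, 4, 3]
Step 2: Midrank |d_i| (ties get averaged ranks).
ranks: |1|->1, |3|->2.5, |8|->8, |4|->4.5, |7|->6.5, |7|->6.5, |4|->4.5, |3|->2.5
Step 3: Attach original signs; sum ranks with positive sign and with negative sign.
W+ = 1 + 2.5 + 8 + 4.5 + 6.5 + 4.5 + 2.5 = 29.5
W- = 6.5 = 6.5
(Check: W+ + W- = 36 should equal n(n+1)/2 = 36.)
Step 4: Test statistic W = min(W+, W-) = 6.5.
Step 5: Ties in |d|, so use the tie-corrected normal approximation.
        E[W] = n(n+1)/4 = 8*9/4 = 18.
        Tie groups: |d|=3 (t=2), |d|=4 (t=2), |d|=7 (t=2); sum(t^3 - t) = 18.
        Var[W] = n(n+1)(2n+1)/24 - sum(t^3-t)/48 = 1224/24 - 18/48 = 50.625.
        z = (W - E[W]) / sqrt(Var[W]) = (6.5 - 18) / 7.1151 = -1.6163.
        Two-sided p = 2*Phi(z) = 0.106035.
Step 6: alpha = 0.05. fail to reject H0.

W+ = 29.5, W- = 6.5, W = min = 6.5, p = 0.106035, fail to reject H0.


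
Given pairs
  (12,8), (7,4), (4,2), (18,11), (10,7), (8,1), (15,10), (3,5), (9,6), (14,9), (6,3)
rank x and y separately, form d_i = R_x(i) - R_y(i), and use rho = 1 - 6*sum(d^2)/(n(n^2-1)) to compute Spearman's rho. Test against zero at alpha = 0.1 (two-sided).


Step 1: Rank x and y separately (midranks; no ties here).
rank(x): 12->8, 7->4, 4->2, 18->11, 10->7, 8->5, 15->10, 3->1, 9->6, 14->9, 6->3
rank(y): 8->8, 4->4, 2->2, 11->11, 7->7, 1->1, 10->10, 5->5, 6->6, 9->9, 3->3
Step 2: d_i = R_x(i) - R_y(i); compute d_i^2.
  (8-8)^2=0, (4-4)^2=0, (2-2)^2=0, (11-11)^2=0, (7-7)^2=0, (5-1)^2=16, (10-10)^2=0, (1-5)^2=16, (6-6)^2=0, (9-9)^2=0, (3-3)^2=0
sum(d^2) = 32.
Step 3: rho = 1 - 6*32 / (11*(11^2 - 1)) = 1 - 192/1320 = 0.854545.
Step 4: Under H0, t = rho * sqrt((n-2)/(1-rho^2)) = 4.9360 ~ t(9).
Step 5: Two-sided p-value from the t-distribution with 9 df = 0.000807.
Step 6: alpha = 0.1. reject H0.

rho = 0.8545, p = 0.000807, reject H0 at alpha = 0.1.


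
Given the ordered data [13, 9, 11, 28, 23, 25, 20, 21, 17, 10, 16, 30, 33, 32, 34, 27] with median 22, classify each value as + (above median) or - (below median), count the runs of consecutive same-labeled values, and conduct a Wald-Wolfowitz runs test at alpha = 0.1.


Step 1: Compute median = 22; label A = above, B = below.
Labels in order: BBBAAABBBBBAAAAA  (n_A = 8, n_B = 8)
Step 2: Count runs R = 4.
Step 3: Under H0 (random ordering), E[R] = 2*n_A*n_B/(n_A+n_B) + 1 = 2*8*8/16 + 1 = 9.0000.
        Var[R] = 2*n_A*n_B*(2*n_A*n_B - n_A - n_B) / ((n_A+n_B)^2 * (n_A+n_B-1)) = 14336/3840 = 3.7333.
        SD[R] = 1.9322.
Step 4: Continuity-corrected z = (R + 0.5 - E[R]) / SD[R] = (4 + 0.5 - 9.0000) / 1.9322 = -2.3290.
Step 5: Two-sided p-value via normal approximation = 2*(1 - Phi(|z|)) = 0.019861.
Step 6: alpha = 0.1. reject H0.

R = 4, z = -2.3290, p = 0.019861, reject H0.


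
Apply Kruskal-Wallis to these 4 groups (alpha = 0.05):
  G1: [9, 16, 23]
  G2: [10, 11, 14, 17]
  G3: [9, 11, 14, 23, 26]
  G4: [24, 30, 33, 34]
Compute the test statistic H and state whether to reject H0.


Step 1: Combine all N = 16 observations and assign midranks.
sorted (value, group, rank): (9,G1,1.5), (9,G3,1.5), (10,G2,3), (11,G2,4.5), (11,G3,4.5), (14,G2,6.5), (14,G3,6.5), (16,G1,8), (17,G2,9), (23,G1,10.5), (23,G3,10.5), (24,G4,12), (26,G3,13), (30,G4,14), (33,G4,15), (34,G4,16)
Step 2: Sum ranks within each group.
R_1 = 20 (n_1 = 3)
R_2 = 23 (n_2 = 4)
R_3 = 36 (n_3 = 5)
R_4 = 57 (n_4 = 4)
Step 3: H = 12/(N(N+1)) * sum(R_i^2/n_i) - 3(N+1)
     = 12/(16*17) * (20^2/3 + 23^2/4 + 36^2/5 + 57^2/4) - 3*17
     = 0.044118 * 1337.03 - 51
     = 7.986765.
Step 4: Ties present; correction factor C = 1 - 24/(16^3 - 16) = 0.994118. Corrected H = 7.986765 / 0.994118 = 8.034024.
Step 5: Under H0, H ~ chi^2(3); p-value = 0.045314.
Step 6: alpha = 0.05. reject H0.

H = 8.0340, df = 3, p = 0.045314, reject H0.


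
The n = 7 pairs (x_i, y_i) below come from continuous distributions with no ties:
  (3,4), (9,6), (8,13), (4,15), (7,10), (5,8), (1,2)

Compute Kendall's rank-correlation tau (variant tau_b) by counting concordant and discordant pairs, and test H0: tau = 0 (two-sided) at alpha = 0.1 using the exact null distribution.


Step 1: Enumerate the 21 unordered pairs (i,j) with i<j and classify each by sign(x_j-x_i) * sign(y_j-y_i).
  (1,2):dx=+6,dy=+2->C; (1,3):dx=+5,dy=+9->C; (1,4):dx=+1,dy=+11->C; (1,5):dx=+4,dy=+6->C
  (1,6):dx=+2,dy=+4->C; (1,7):dx=-2,dy=-2->C; (2,3):dx=-1,dy=+7->D; (2,4):dx=-5,dy=+9->D
  (2,5):dx=-2,dy=+4->D; (2,6):dx=-4,dy=+2->D; (2,7):dx=-8,dy=-4->C; (3,4):dx=-4,dy=+2->D
  (3,5):dx=-1,dy=-3->C; (3,6):dx=-3,dy=-5->C; (3,7):dx=-7,dy=-11->C; (4,5):dx=+3,dy=-5->D
  (4,6):dx=+1,dy=-7->D; (4,7):dx=-3,dy=-13->C; (5,6):dx=-2,dy=-2->C; (5,7):dx=-6,dy=-8->C
  (6,7):dx=-4,dy=-6->C
Step 2: C = 14, D = 7, total pairs = 21.
Step 3: tau = (C - D)/(n(n-1)/2) = (14 - 7)/21 = 0.333333.
Step 4: Exact two-sided p-value (enumerate n! = 5040 permutations of y under H0): p = 0.381349.
Step 5: alpha = 0.1. fail to reject H0.

tau_b = 0.3333 (C=14, D=7), p = 0.381349, fail to reject H0.


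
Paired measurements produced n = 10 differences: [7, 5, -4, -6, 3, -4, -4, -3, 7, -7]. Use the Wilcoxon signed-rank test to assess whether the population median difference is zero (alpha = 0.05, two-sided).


Step 1: Drop any zero differences (none here) and take |d_i|.
|d| = [7, 5, 4, 6, 3, 4, 4, 3, 7, 7]
Step 2: Midrank |d_i| (ties get averaged ranks).
ranks: |7|->9, |5|->6, |4|->4, |6|->7, |3|->1.5, |4|->4, |4|->4, |3|->1.5, |7|->9, |7|->9
Step 3: Attach original signs; sum ranks with positive sign and with negative sign.
W+ = 9 + 6 + 1.5 + 9 = 25.5
W- = 4 + 7 + 4 + 4 + 1.5 + 9 = 29.5
(Check: W+ + W- = 55 should equal n(n+1)/2 = 55.)
Step 4: Test statistic W = min(W+, W-) = 25.5.
Step 5: Ties in |d|, so use the tie-corrected normal approximation.
        E[W] = n(n+1)/4 = 10*11/4 = 27.5.
        Tie groups: |d|=3 (t=2), |d|=4 (t=3), |d|=7 (t=3); sum(t^3 - t) = 54.
        Var[W] = n(n+1)(2n+1)/24 - sum(t^3-t)/48 = 2310/24 - 54/48 = 95.125.
        z = (W - E[W]) / sqrt(Var[W]) = (25.5 - 27.5) / 9.7532 = -0.2051.
        Two-sided p = 2*Phi(z) = 0.837525.
Step 6: alpha = 0.05. fail to reject H0.

W+ = 25.5, W- = 29.5, W = min = 25.5, p = 0.837525, fail to reject H0.


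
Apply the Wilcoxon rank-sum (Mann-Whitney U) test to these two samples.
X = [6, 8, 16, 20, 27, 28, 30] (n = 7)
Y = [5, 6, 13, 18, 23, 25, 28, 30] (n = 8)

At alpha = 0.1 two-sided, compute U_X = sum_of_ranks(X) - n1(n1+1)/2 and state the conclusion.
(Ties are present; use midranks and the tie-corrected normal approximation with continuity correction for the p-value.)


Step 1: Combine and sort all 15 observations; assign midranks.
sorted (value, group): (5,Y), (6,X), (6,Y), (8,X), (13,Y), (16,X), (18,Y), (20,X), (23,Y), (25,Y), (27,X), (28,X), (28,Y), (30,X), (30,Y)
ranks: 5->1, 6->2.5, 6->2.5, 8->4, 13->5, 16->6, 18->7, 20->8, 23->9, 25->10, 27->11, 28->12.5, 28->12.5, 30->14.5, 30->14.5
Step 2: Rank sum for X: R1 = 2.5 + 4 + 6 + 8 + 11 + 12.5 + 14.5 = 58.5.
Step 3: U_X = R1 - n1(n1+1)/2 = 58.5 - 7*8/2 = 58.5 - 28 = 30.5.
       U_Y = n1*n2 - U_X = 56 - 30.5 = 25.5.
Step 4: Ties are present, so use the tie-corrected normal approximation (with continuity correction) for the p-value.
Step 5: p-value = 0.816478; compare to alpha = 0.1. fail to reject H0.

U_X = 30.5, p = 0.816478, fail to reject H0 at alpha = 0.1.


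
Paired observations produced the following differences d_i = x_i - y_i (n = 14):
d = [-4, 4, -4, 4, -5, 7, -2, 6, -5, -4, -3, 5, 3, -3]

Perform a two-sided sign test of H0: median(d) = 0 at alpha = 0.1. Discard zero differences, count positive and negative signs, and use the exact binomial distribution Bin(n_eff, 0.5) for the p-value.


Step 1: Discard zero differences. Original n = 14; n_eff = number of nonzero differences = 14.
Nonzero differences (with sign): -4, +4, -4, +4, -5, +7, -2, +6, -5, -4, -3, +5, +3, -3
Step 2: Count signs: positive = 6, negative = 8.
Step 3: Under H0: P(positive) = 0.5, so the number of positives S ~ Bin(14, 0.5).
Step 4: Two-sided exact p-value = sum of Bin(14,0.5) probabilities at or below the observed probability = 0.790527.
Step 5: alpha = 0.1. fail to reject H0.

n_eff = 14, pos = 6, neg = 8, p = 0.790527, fail to reject H0.


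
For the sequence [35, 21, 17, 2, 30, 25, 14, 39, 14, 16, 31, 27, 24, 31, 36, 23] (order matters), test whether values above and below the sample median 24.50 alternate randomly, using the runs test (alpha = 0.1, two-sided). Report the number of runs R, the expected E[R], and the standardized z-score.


Step 1: Compute median = 24.50; label A = above, B = below.
Labels in order: ABBBAABABBAABAAB  (n_A = 8, n_B = 8)
Step 2: Count runs R = 10.
Step 3: Under H0 (random ordering), E[R] = 2*n_A*n_B/(n_A+n_B) + 1 = 2*8*8/16 + 1 = 9.0000.
        Var[R] = 2*n_A*n_B*(2*n_A*n_B - n_A - n_B) / ((n_A+n_B)^2 * (n_A+n_B-1)) = 14336/3840 = 3.7333.
        SD[R] = 1.9322.
Step 4: Continuity-corrected z = (R - 0.5 - E[R]) / SD[R] = (10 - 0.5 - 9.0000) / 1.9322 = 0.2588.
Step 5: Two-sided p-value via normal approximation = 2*(1 - Phi(|z|)) = 0.795809.
Step 6: alpha = 0.1. fail to reject H0.

R = 10, z = 0.2588, p = 0.795809, fail to reject H0.


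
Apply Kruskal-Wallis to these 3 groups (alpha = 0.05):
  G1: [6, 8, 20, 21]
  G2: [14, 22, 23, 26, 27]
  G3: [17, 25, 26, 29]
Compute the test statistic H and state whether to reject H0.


Step 1: Combine all N = 13 observations and assign midranks.
sorted (value, group, rank): (6,G1,1), (8,G1,2), (14,G2,3), (17,G3,4), (20,G1,5), (21,G1,6), (22,G2,7), (23,G2,8), (25,G3,9), (26,G2,10.5), (26,G3,10.5), (27,G2,12), (29,G3,13)
Step 2: Sum ranks within each group.
R_1 = 14 (n_1 = 4)
R_2 = 40.5 (n_2 = 5)
R_3 = 36.5 (n_3 = 4)
Step 3: H = 12/(N(N+1)) * sum(R_i^2/n_i) - 3(N+1)
     = 12/(13*14) * (14^2/4 + 40.5^2/5 + 36.5^2/4) - 3*14
     = 0.065934 * 710.112 - 42
     = 4.820604.
Step 4: Ties present; correction factor C = 1 - 6/(13^3 - 13) = 0.997253. Corrected H = 4.820604 / 0.997253 = 4.833884.
Step 5: Under H0, H ~ chi^2(2); p-value = 0.089194.
Step 6: alpha = 0.05. fail to reject H0.

H = 4.8339, df = 2, p = 0.089194, fail to reject H0.


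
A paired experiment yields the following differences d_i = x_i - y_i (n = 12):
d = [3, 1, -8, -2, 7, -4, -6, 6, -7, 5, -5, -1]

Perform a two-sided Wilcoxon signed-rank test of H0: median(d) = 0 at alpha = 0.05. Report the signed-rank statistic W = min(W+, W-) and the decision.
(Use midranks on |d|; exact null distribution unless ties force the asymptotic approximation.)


Step 1: Drop any zero differences (none here) and take |d_i|.
|d| = [3, 1, 8, 2, 7, 4, 6, 6, 7, 5, 5, 1]
Step 2: Midrank |d_i| (ties get averaged ranks).
ranks: |3|->4, |1|->1.5, |8|->12, |2|->3, |7|->10.5, |4|->5, |6|->8.5, |6|->8.5, |7|->10.5, |5|->6.5, |5|->6.5, |1|->1.5
Step 3: Attach original signs; sum ranks with positive sign and with negative sign.
W+ = 4 + 1.5 + 10.5 + 8.5 + 6.5 = 31
W- = 12 + 3 + 5 + 8.5 + 10.5 + 6.5 + 1.5 = 47
(Check: W+ + W- = 78 should equal n(n+1)/2 = 78.)
Step 4: Test statistic W = min(W+, W-) = 31.
Step 5: Ties in |d|, so use the tie-corrected normal approximation.
        E[W] = n(n+1)/4 = 12*13/4 = 39.
        Tie groups: |d|=1 (t=2), |d|=5 (t=2), |d|=6 (t=2), |d|=7 (t=2); sum(t^3 - t) = 24.
        Var[W] = n(n+1)(2n+1)/24 - sum(t^3-t)/48 = 3900/24 - 24/48 = 162.
        z = (W - E[W]) / sqrt(Var[W]) = (31 - 39) / 12.7279 = -0.6285.
        Two-sided p = 2*Phi(z) = 0.529651.
Step 6: alpha = 0.05. fail to reject H0.

W+ = 31, W- = 47, W = min = 31, p = 0.529651, fail to reject H0.


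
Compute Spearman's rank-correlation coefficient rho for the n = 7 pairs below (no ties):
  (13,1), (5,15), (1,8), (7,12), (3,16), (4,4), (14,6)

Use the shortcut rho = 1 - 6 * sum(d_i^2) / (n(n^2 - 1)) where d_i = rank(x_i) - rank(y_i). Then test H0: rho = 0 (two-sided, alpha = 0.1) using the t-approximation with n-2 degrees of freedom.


Step 1: Rank x and y separately (midranks; no ties here).
rank(x): 13->6, 5->4, 1->1, 7->5, 3->2, 4->3, 14->7
rank(y): 1->1, 15->6, 8->4, 12->5, 16->7, 4->2, 6->3
Step 2: d_i = R_x(i) - R_y(i); compute d_i^2.
  (6-1)^2=25, (4-6)^2=4, (1-4)^2=9, (5-5)^2=0, (2-7)^2=25, (3-2)^2=1, (7-3)^2=16
sum(d^2) = 80.
Step 3: rho = 1 - 6*80 / (7*(7^2 - 1)) = 1 - 480/336 = -0.428571.
Step 4: Under H0, t = rho * sqrt((n-2)/(1-rho^2)) = -1.0607 ~ t(5).
Step 5: Two-sided p-value from the t-distribution with 5 df = 0.337368.
Step 6: alpha = 0.1. fail to reject H0.

rho = -0.4286, p = 0.337368, fail to reject H0 at alpha = 0.1.


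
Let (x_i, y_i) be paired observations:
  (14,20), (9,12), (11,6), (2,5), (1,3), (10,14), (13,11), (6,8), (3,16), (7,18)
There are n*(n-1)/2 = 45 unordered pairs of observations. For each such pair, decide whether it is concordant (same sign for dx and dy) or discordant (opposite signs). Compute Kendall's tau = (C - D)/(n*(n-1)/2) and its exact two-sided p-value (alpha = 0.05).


Step 1: Enumerate the 45 unordered pairs (i,j) with i<j and classify each by sign(x_j-x_i) * sign(y_j-y_i).
  (1,2):dx=-5,dy=-8->C; (1,3):dx=-3,dy=-14->C; (1,4):dx=-12,dy=-15->C; (1,5):dx=-13,dy=-17->C
  (1,6):dx=-4,dy=-6->C; (1,7):dx=-1,dy=-9->C; (1,8):dx=-8,dy=-12->C; (1,9):dx=-11,dy=-4->C
  (1,10):dx=-7,dy=-2->C; (2,3):dx=+2,dy=-6->D; (2,4):dx=-7,dy=-7->C; (2,5):dx=-8,dy=-9->C
  (2,6):dx=+1,dy=+2->C; (2,7):dx=+4,dy=-1->D; (2,8):dx=-3,dy=-4->C; (2,9):dx=-6,dy=+4->D
  (2,10):dx=-2,dy=+6->D; (3,4):dx=-9,dy=-1->C; (3,5):dx=-10,dy=-3->C; (3,6):dx=-1,dy=+8->D
  (3,7):dx=+2,dy=+5->C; (3,8):dx=-5,dy=+2->D; (3,9):dx=-8,dy=+10->D; (3,10):dx=-4,dy=+12->D
  (4,5):dx=-1,dy=-2->C; (4,6):dx=+8,dy=+9->C; (4,7):dx=+11,dy=+6->C; (4,8):dx=+4,dy=+3->C
  (4,9):dx=+1,dy=+11->C; (4,10):dx=+5,dy=+13->C; (5,6):dx=+9,dy=+11->C; (5,7):dx=+12,dy=+8->C
  (5,8):dx=+5,dy=+5->C; (5,9):dx=+2,dy=+13->C; (5,10):dx=+6,dy=+15->C; (6,7):dx=+3,dy=-3->D
  (6,8):dx=-4,dy=-6->C; (6,9):dx=-7,dy=+2->D; (6,10):dx=-3,dy=+4->D; (7,8):dx=-7,dy=-3->C
  (7,9):dx=-10,dy=+5->D; (7,10):dx=-6,dy=+7->D; (8,9):dx=-3,dy=+8->D; (8,10):dx=+1,dy=+10->C
  (9,10):dx=+4,dy=+2->C
Step 2: C = 31, D = 14, total pairs = 45.
Step 3: tau = (C - D)/(n(n-1)/2) = (31 - 14)/45 = 0.377778.
Step 4: Exact two-sided p-value (enumerate n! = 3628800 permutations of y under H0): p = 0.155742.
Step 5: alpha = 0.05. fail to reject H0.

tau_b = 0.3778 (C=31, D=14), p = 0.155742, fail to reject H0.


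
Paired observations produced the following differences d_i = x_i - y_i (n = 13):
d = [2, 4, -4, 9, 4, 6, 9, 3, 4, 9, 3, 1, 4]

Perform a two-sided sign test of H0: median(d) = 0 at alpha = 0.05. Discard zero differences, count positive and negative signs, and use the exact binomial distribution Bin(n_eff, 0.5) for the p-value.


Step 1: Discard zero differences. Original n = 13; n_eff = number of nonzero differences = 13.
Nonzero differences (with sign): +2, +4, -4, +9, +4, +6, +9, +3, +4, +9, +3, +1, +4
Step 2: Count signs: positive = 12, negative = 1.
Step 3: Under H0: P(positive) = 0.5, so the number of positives S ~ Bin(13, 0.5).
Step 4: Two-sided exact p-value = sum of Bin(13,0.5) probabilities at or below the observed probability = 0.003418.
Step 5: alpha = 0.05. reject H0.

n_eff = 13, pos = 12, neg = 1, p = 0.003418, reject H0.


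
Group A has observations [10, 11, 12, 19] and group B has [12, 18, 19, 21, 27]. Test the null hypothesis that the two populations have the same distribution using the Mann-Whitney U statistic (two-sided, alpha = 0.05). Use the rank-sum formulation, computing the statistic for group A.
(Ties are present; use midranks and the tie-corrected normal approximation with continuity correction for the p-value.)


Step 1: Combine and sort all 9 observations; assign midranks.
sorted (value, group): (10,X), (11,X), (12,X), (12,Y), (18,Y), (19,X), (19,Y), (21,Y), (27,Y)
ranks: 10->1, 11->2, 12->3.5, 12->3.5, 18->5, 19->6.5, 19->6.5, 21->8, 27->9
Step 2: Rank sum for X: R1 = 1 + 2 + 3.5 + 6.5 = 13.
Step 3: U_X = R1 - n1(n1+1)/2 = 13 - 4*5/2 = 13 - 10 = 3.
       U_Y = n1*n2 - U_X = 20 - 3 = 17.
Step 4: Ties are present, so use the tie-corrected normal approximation (with continuity correction) for the p-value.
Step 5: p-value = 0.108361; compare to alpha = 0.05. fail to reject H0.

U_X = 3, p = 0.108361, fail to reject H0 at alpha = 0.05.


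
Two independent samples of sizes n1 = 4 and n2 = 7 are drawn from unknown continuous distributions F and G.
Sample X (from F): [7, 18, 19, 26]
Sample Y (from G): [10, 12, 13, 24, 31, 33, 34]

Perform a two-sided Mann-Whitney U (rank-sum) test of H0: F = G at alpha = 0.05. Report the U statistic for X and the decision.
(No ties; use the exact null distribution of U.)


Step 1: Combine and sort all 11 observations; assign midranks.
sorted (value, group): (7,X), (10,Y), (12,Y), (13,Y), (18,X), (19,X), (24,Y), (26,X), (31,Y), (33,Y), (34,Y)
ranks: 7->1, 10->2, 12->3, 13->4, 18->5, 19->6, 24->7, 26->8, 31->9, 33->10, 34->11
Step 2: Rank sum for X: R1 = 1 + 5 + 6 + 8 = 20.
Step 3: U_X = R1 - n1(n1+1)/2 = 20 - 4*5/2 = 20 - 10 = 10.
       U_Y = n1*n2 - U_X = 28 - 10 = 18.
Step 4: No ties, so the exact null distribution of U (based on enumerating the C(11,4) = 330 equally likely rank assignments) gives the two-sided p-value.
Step 5: p-value = 0.527273; compare to alpha = 0.05. fail to reject H0.

U_X = 10, p = 0.527273, fail to reject H0 at alpha = 0.05.


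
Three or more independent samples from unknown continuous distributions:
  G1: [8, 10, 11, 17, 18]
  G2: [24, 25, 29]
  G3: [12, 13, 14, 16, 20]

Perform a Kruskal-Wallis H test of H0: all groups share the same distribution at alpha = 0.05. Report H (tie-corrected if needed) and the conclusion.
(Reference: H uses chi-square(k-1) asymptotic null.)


Step 1: Combine all N = 13 observations and assign midranks.
sorted (value, group, rank): (8,G1,1), (10,G1,2), (11,G1,3), (12,G3,4), (13,G3,5), (14,G3,6), (16,G3,7), (17,G1,8), (18,G1,9), (20,G3,10), (24,G2,11), (25,G2,12), (29,G2,13)
Step 2: Sum ranks within each group.
R_1 = 23 (n_1 = 5)
R_2 = 36 (n_2 = 3)
R_3 = 32 (n_3 = 5)
Step 3: H = 12/(N(N+1)) * sum(R_i^2/n_i) - 3(N+1)
     = 12/(13*14) * (23^2/5 + 36^2/3 + 32^2/5) - 3*14
     = 0.065934 * 742.6 - 42
     = 6.962637.
Step 4: No ties, so H is used without correction.
Step 5: Under H0, H ~ chi^2(2); p-value = 0.030767.
Step 6: alpha = 0.05. reject H0.

H = 6.9626, df = 2, p = 0.030767, reject H0.


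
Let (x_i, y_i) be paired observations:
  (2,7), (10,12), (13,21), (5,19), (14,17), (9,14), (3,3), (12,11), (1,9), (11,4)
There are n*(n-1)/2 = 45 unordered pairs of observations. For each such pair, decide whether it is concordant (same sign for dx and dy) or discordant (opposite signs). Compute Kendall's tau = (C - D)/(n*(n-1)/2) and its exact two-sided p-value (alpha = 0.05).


Step 1: Enumerate the 45 unordered pairs (i,j) with i<j and classify each by sign(x_j-x_i) * sign(y_j-y_i).
  (1,2):dx=+8,dy=+5->C; (1,3):dx=+11,dy=+14->C; (1,4):dx=+3,dy=+12->C; (1,5):dx=+12,dy=+10->C
  (1,6):dx=+7,dy=+7->C; (1,7):dx=+1,dy=-4->D; (1,8):dx=+10,dy=+4->C; (1,9):dx=-1,dy=+2->D
  (1,10):dx=+9,dy=-3->D; (2,3):dx=+3,dy=+9->C; (2,4):dx=-5,dy=+7->D; (2,5):dx=+4,dy=+5->C
  (2,6):dx=-1,dy=+2->D; (2,7):dx=-7,dy=-9->C; (2,8):dx=+2,dy=-1->D; (2,9):dx=-9,dy=-3->C
  (2,10):dx=+1,dy=-8->D; (3,4):dx=-8,dy=-2->C; (3,5):dx=+1,dy=-4->D; (3,6):dx=-4,dy=-7->C
  (3,7):dx=-10,dy=-18->C; (3,8):dx=-1,dy=-10->C; (3,9):dx=-12,dy=-12->C; (3,10):dx=-2,dy=-17->C
  (4,5):dx=+9,dy=-2->D; (4,6):dx=+4,dy=-5->D; (4,7):dx=-2,dy=-16->C; (4,8):dx=+7,dy=-8->D
  (4,9):dx=-4,dy=-10->C; (4,10):dx=+6,dy=-15->D; (5,6):dx=-5,dy=-3->C; (5,7):dx=-11,dy=-14->C
  (5,8):dx=-2,dy=-6->C; (5,9):dx=-13,dy=-8->C; (5,10):dx=-3,dy=-13->C; (6,7):dx=-6,dy=-11->C
  (6,8):dx=+3,dy=-3->D; (6,9):dx=-8,dy=-5->C; (6,10):dx=+2,dy=-10->D; (7,8):dx=+9,dy=+8->C
  (7,9):dx=-2,dy=+6->D; (7,10):dx=+8,dy=+1->C; (8,9):dx=-11,dy=-2->C; (8,10):dx=-1,dy=-7->C
  (9,10):dx=+10,dy=-5->D
Step 2: C = 29, D = 16, total pairs = 45.
Step 3: tau = (C - D)/(n(n-1)/2) = (29 - 16)/45 = 0.288889.
Step 4: Exact two-sided p-value (enumerate n! = 3628800 permutations of y under H0): p = 0.291248.
Step 5: alpha = 0.05. fail to reject H0.

tau_b = 0.2889 (C=29, D=16), p = 0.291248, fail to reject H0.


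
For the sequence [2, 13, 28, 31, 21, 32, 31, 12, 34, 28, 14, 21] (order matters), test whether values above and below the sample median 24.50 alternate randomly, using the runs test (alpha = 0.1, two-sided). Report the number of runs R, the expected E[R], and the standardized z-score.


Step 1: Compute median = 24.50; label A = above, B = below.
Labels in order: BBAABAABAABB  (n_A = 6, n_B = 6)
Step 2: Count runs R = 7.
Step 3: Under H0 (random ordering), E[R] = 2*n_A*n_B/(n_A+n_B) + 1 = 2*6*6/12 + 1 = 7.0000.
        Var[R] = 2*n_A*n_B*(2*n_A*n_B - n_A - n_B) / ((n_A+n_B)^2 * (n_A+n_B-1)) = 4320/1584 = 2.7273.
        SD[R] = 1.6514.
Step 4: R = E[R], so z = 0 with no continuity correction.
Step 5: Two-sided p-value via normal approximation = 2*(1 - Phi(|z|)) = 1.000000.
Step 6: alpha = 0.1. fail to reject H0.

R = 7, z = 0.0000, p = 1.000000, fail to reject H0.


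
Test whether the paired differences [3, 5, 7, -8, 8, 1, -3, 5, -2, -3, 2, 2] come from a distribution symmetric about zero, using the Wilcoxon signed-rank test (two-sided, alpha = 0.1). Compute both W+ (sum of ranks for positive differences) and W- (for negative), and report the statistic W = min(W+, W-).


Step 1: Drop any zero differences (none here) and take |d_i|.
|d| = [3, 5, 7, 8, 8, 1, 3, 5, 2, 3, 2, 2]
Step 2: Midrank |d_i| (ties get averaged ranks).
ranks: |3|->6, |5|->8.5, |7|->10, |8|->11.5, |8|->11.5, |1|->1, |3|->6, |5|->8.5, |2|->3, |3|->6, |2|->3, |2|->3
Step 3: Attach original signs; sum ranks with positive sign and with negative sign.
W+ = 6 + 8.5 + 10 + 11.5 + 1 + 8.5 + 3 + 3 = 51.5
W- = 11.5 + 6 + 3 + 6 = 26.5
(Check: W+ + W- = 78 should equal n(n+1)/2 = 78.)
Step 4: Test statistic W = min(W+, W-) = 26.5.
Step 5: Ties in |d|, so use the tie-corrected normal approximation.
        E[W] = n(n+1)/4 = 12*13/4 = 39.
        Tie groups: |d|=2 (t=3), |d|=3 (t=3), |d|=5 (t=2), |d|=8 (t=2); sum(t^3 - t) = 60.
        Var[W] = n(n+1)(2n+1)/24 - sum(t^3-t)/48 = 3900/24 - 60/48 = 161.25.
        z = (W - E[W]) / sqrt(Var[W]) = (26.5 - 39) / 12.6984 = -0.9844.
        Two-sided p = 2*Phi(z) = 0.324932.
Step 6: alpha = 0.1. fail to reject H0.

W+ = 51.5, W- = 26.5, W = min = 26.5, p = 0.324932, fail to reject H0.


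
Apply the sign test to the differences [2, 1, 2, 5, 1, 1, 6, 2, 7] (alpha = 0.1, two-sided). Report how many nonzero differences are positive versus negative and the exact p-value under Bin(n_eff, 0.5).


Step 1: Discard zero differences. Original n = 9; n_eff = number of nonzero differences = 9.
Nonzero differences (with sign): +2, +1, +2, +5, +1, +1, +6, +2, +7
Step 2: Count signs: positive = 9, negative = 0.
Step 3: Under H0: P(positive) = 0.5, so the number of positives S ~ Bin(9, 0.5).
Step 4: Two-sided exact p-value = sum of Bin(9,0.5) probabilities at or below the observed probability = 0.003906.
Step 5: alpha = 0.1. reject H0.

n_eff = 9, pos = 9, neg = 0, p = 0.003906, reject H0.


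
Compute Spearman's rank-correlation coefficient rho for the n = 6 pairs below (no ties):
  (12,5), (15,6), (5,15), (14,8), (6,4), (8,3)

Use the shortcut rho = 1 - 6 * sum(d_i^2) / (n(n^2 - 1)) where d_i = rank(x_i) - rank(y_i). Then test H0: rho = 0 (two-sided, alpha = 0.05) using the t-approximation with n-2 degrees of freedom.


Step 1: Rank x and y separately (midranks; no ties here).
rank(x): 12->4, 15->6, 5->1, 14->5, 6->2, 8->3
rank(y): 5->3, 6->4, 15->6, 8->5, 4->2, 3->1
Step 2: d_i = R_x(i) - R_y(i); compute d_i^2.
  (4-3)^2=1, (6-4)^2=4, (1-6)^2=25, (5-5)^2=0, (2-2)^2=0, (3-1)^2=4
sum(d^2) = 34.
Step 3: rho = 1 - 6*34 / (6*(6^2 - 1)) = 1 - 204/210 = 0.028571.
Step 4: Under H0, t = rho * sqrt((n-2)/(1-rho^2)) = 0.0572 ~ t(4).
Step 5: Two-sided p-value from the t-distribution with 4 df = 0.957155.
Step 6: alpha = 0.05. fail to reject H0.

rho = 0.0286, p = 0.957155, fail to reject H0 at alpha = 0.05.


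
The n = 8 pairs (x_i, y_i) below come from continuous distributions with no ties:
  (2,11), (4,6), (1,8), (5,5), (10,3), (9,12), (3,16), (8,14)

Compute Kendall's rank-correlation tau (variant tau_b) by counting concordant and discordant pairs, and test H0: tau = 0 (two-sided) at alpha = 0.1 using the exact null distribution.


Step 1: Enumerate the 28 unordered pairs (i,j) with i<j and classify each by sign(x_j-x_i) * sign(y_j-y_i).
  (1,2):dx=+2,dy=-5->D; (1,3):dx=-1,dy=-3->C; (1,4):dx=+3,dy=-6->D; (1,5):dx=+8,dy=-8->D
  (1,6):dx=+7,dy=+1->C; (1,7):dx=+1,dy=+5->C; (1,8):dx=+6,dy=+3->C; (2,3):dx=-3,dy=+2->D
  (2,4):dx=+1,dy=-1->D; (2,5):dx=+6,dy=-3->D; (2,6):dx=+5,dy=+6->C; (2,7):dx=-1,dy=+10->D
  (2,8):dx=+4,dy=+8->C; (3,4):dx=+4,dy=-3->D; (3,5):dx=+9,dy=-5->D; (3,6):dx=+8,dy=+4->C
  (3,7):dx=+2,dy=+8->C; (3,8):dx=+7,dy=+6->C; (4,5):dx=+5,dy=-2->D; (4,6):dx=+4,dy=+7->C
  (4,7):dx=-2,dy=+11->D; (4,8):dx=+3,dy=+9->C; (5,6):dx=-1,dy=+9->D; (5,7):dx=-7,dy=+13->D
  (5,8):dx=-2,dy=+11->D; (6,7):dx=-6,dy=+4->D; (6,8):dx=-1,dy=+2->D; (7,8):dx=+5,dy=-2->D
Step 2: C = 11, D = 17, total pairs = 28.
Step 3: tau = (C - D)/(n(n-1)/2) = (11 - 17)/28 = -0.214286.
Step 4: Exact two-sided p-value (enumerate n! = 40320 permutations of y under H0): p = 0.548413.
Step 5: alpha = 0.1. fail to reject H0.

tau_b = -0.2143 (C=11, D=17), p = 0.548413, fail to reject H0.


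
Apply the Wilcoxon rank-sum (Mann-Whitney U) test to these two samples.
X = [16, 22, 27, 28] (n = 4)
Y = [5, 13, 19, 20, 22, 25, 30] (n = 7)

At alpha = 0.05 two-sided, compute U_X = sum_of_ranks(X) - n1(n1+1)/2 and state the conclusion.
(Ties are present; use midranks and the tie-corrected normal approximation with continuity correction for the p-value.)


Step 1: Combine and sort all 11 observations; assign midranks.
sorted (value, group): (5,Y), (13,Y), (16,X), (19,Y), (20,Y), (22,X), (22,Y), (25,Y), (27,X), (28,X), (30,Y)
ranks: 5->1, 13->2, 16->3, 19->4, 20->5, 22->6.5, 22->6.5, 25->8, 27->9, 28->10, 30->11
Step 2: Rank sum for X: R1 = 3 + 6.5 + 9 + 10 = 28.5.
Step 3: U_X = R1 - n1(n1+1)/2 = 28.5 - 4*5/2 = 28.5 - 10 = 18.5.
       U_Y = n1*n2 - U_X = 28 - 18.5 = 9.5.
Step 4: Ties are present, so use the tie-corrected normal approximation (with continuity correction) for the p-value.
Step 5: p-value = 0.448659; compare to alpha = 0.05. fail to reject H0.

U_X = 18.5, p = 0.448659, fail to reject H0 at alpha = 0.05.


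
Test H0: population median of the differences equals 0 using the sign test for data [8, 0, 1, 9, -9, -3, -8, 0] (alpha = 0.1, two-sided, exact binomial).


Step 1: Discard zero differences. Original n = 8; n_eff = number of nonzero differences = 6.
Nonzero differences (with sign): +8, +1, +9, -9, -3, -8
Step 2: Count signs: positive = 3, negative = 3.
Step 3: Under H0: P(positive) = 0.5, so the number of positives S ~ Bin(6, 0.5).
Step 4: Two-sided exact p-value = sum of Bin(6,0.5) probabilities at or below the observed probability = 1.000000.
Step 5: alpha = 0.1. fail to reject H0.

n_eff = 6, pos = 3, neg = 3, p = 1.000000, fail to reject H0.


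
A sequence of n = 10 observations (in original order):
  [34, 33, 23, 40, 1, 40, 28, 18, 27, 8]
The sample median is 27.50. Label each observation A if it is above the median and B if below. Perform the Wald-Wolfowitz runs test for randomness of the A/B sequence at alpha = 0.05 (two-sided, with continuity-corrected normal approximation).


Step 1: Compute median = 27.50; label A = above, B = below.
Labels in order: AABABAABBB  (n_A = 5, n_B = 5)
Step 2: Count runs R = 6.
Step 3: Under H0 (random ordering), E[R] = 2*n_A*n_B/(n_A+n_B) + 1 = 2*5*5/10 + 1 = 6.0000.
        Var[R] = 2*n_A*n_B*(2*n_A*n_B - n_A - n_B) / ((n_A+n_B)^2 * (n_A+n_B-1)) = 2000/900 = 2.2222.
        SD[R] = 1.4907.
Step 4: R = E[R], so z = 0 with no continuity correction.
Step 5: Two-sided p-value via normal approximation = 2*(1 - Phi(|z|)) = 1.000000.
Step 6: alpha = 0.05. fail to reject H0.

R = 6, z = 0.0000, p = 1.000000, fail to reject H0.


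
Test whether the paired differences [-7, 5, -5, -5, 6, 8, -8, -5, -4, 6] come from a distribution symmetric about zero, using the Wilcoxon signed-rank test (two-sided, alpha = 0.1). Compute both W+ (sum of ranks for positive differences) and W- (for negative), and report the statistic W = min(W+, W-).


Step 1: Drop any zero differences (none here) and take |d_i|.
|d| = [7, 5, 5, 5, 6, 8, 8, 5, 4, 6]
Step 2: Midrank |d_i| (ties get averaged ranks).
ranks: |7|->8, |5|->3.5, |5|->3.5, |5|->3.5, |6|->6.5, |8|->9.5, |8|->9.5, |5|->3.5, |4|->1, |6|->6.5
Step 3: Attach original signs; sum ranks with positive sign and with negative sign.
W+ = 3.5 + 6.5 + 9.5 + 6.5 = 26
W- = 8 + 3.5 + 3.5 + 9.5 + 3.5 + 1 = 29
(Check: W+ + W- = 55 should equal n(n+1)/2 = 55.)
Step 4: Test statistic W = min(W+, W-) = 26.
Step 5: Ties in |d|, so use the tie-corrected normal approximation.
        E[W] = n(n+1)/4 = 10*11/4 = 27.5.
        Tie groups: |d|=5 (t=4), |d|=6 (t=2), |d|=8 (t=2); sum(t^3 - t) = 72.
        Var[W] = n(n+1)(2n+1)/24 - sum(t^3-t)/48 = 2310/24 - 72/48 = 94.75.
        z = (W - E[W]) / sqrt(Var[W]) = (26 - 27.5) / 9.7340 = -0.1541.
        Two-sided p = 2*Phi(z) = 0.877531.
Step 6: alpha = 0.1. fail to reject H0.

W+ = 26, W- = 29, W = min = 26, p = 0.877531, fail to reject H0.


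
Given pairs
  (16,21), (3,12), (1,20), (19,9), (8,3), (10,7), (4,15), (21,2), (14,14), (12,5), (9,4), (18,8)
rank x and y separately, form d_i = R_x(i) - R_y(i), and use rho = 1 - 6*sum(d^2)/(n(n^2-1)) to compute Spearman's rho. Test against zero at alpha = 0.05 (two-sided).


Step 1: Rank x and y separately (midranks; no ties here).
rank(x): 16->9, 3->2, 1->1, 19->11, 8->4, 10->6, 4->3, 21->12, 14->8, 12->7, 9->5, 18->10
rank(y): 21->12, 12->8, 20->11, 9->7, 3->2, 7->5, 15->10, 2->1, 14->9, 5->4, 4->3, 8->6
Step 2: d_i = R_x(i) - R_y(i); compute d_i^2.
  (9-12)^2=9, (2-8)^2=36, (1-11)^2=100, (11-7)^2=16, (4-2)^2=4, (6-5)^2=1, (3-10)^2=49, (12-1)^2=121, (8-9)^2=1, (7-4)^2=9, (5-3)^2=4, (10-6)^2=16
sum(d^2) = 366.
Step 3: rho = 1 - 6*366 / (12*(12^2 - 1)) = 1 - 2196/1716 = -0.279720.
Step 4: Under H0, t = rho * sqrt((n-2)/(1-rho^2)) = -0.9213 ~ t(10).
Step 5: Two-sided p-value from the t-distribution with 10 df = 0.378569.
Step 6: alpha = 0.05. fail to reject H0.

rho = -0.2797, p = 0.378569, fail to reject H0 at alpha = 0.05.


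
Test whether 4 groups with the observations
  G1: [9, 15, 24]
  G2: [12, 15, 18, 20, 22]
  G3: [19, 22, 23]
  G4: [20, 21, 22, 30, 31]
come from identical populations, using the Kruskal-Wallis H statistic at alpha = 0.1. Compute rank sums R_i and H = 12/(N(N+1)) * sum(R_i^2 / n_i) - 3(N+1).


Step 1: Combine all N = 16 observations and assign midranks.
sorted (value, group, rank): (9,G1,1), (12,G2,2), (15,G1,3.5), (15,G2,3.5), (18,G2,5), (19,G3,6), (20,G2,7.5), (20,G4,7.5), (21,G4,9), (22,G2,11), (22,G3,11), (22,G4,11), (23,G3,13), (24,G1,14), (30,G4,15), (31,G4,16)
Step 2: Sum ranks within each group.
R_1 = 18.5 (n_1 = 3)
R_2 = 29 (n_2 = 5)
R_3 = 30 (n_3 = 3)
R_4 = 58.5 (n_4 = 5)
Step 3: H = 12/(N(N+1)) * sum(R_i^2/n_i) - 3(N+1)
     = 12/(16*17) * (18.5^2/3 + 29^2/5 + 30^2/3 + 58.5^2/5) - 3*17
     = 0.044118 * 1266.73 - 51
     = 4.885294.
Step 4: Ties present; correction factor C = 1 - 36/(16^3 - 16) = 0.991176. Corrected H = 4.885294 / 0.991176 = 4.928783.
Step 5: Under H0, H ~ chi^2(3); p-value = 0.177087.
Step 6: alpha = 0.1. fail to reject H0.

H = 4.9288, df = 3, p = 0.177087, fail to reject H0.


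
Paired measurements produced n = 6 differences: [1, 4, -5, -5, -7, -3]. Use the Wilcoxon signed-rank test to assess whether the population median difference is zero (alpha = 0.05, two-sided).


Step 1: Drop any zero differences (none here) and take |d_i|.
|d| = [1, 4, 5, 5, 7, 3]
Step 2: Midrank |d_i| (ties get averaged ranks).
ranks: |1|->1, |4|->3, |5|->4.5, |5|->4.5, |7|->6, |3|->2
Step 3: Attach original signs; sum ranks with positive sign and with negative sign.
W+ = 1 + 3 = 4
W- = 4.5 + 4.5 + 6 + 2 = 17
(Check: W+ + W- = 21 should equal n(n+1)/2 = 21.)
Step 4: Test statistic W = min(W+, W-) = 4.
Step 5: Ties in |d|, so use the tie-corrected normal approximation.
        E[W] = n(n+1)/4 = 6*7/4 = 10.5.
        Tie groups: |d|=5 (t=2); sum(t^3 - t) = 6.
        Var[W] = n(n+1)(2n+1)/24 - sum(t^3-t)/48 = 546/24 - 6/48 = 22.625.
        z = (W - E[W]) / sqrt(Var[W]) = (4 - 10.5) / 4.7566 = -1.3665.
        Two-sided p = 2*Phi(z) = 0.171773.
Step 6: alpha = 0.05. fail to reject H0.

W+ = 4, W- = 17, W = min = 4, p = 0.171773, fail to reject H0.
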